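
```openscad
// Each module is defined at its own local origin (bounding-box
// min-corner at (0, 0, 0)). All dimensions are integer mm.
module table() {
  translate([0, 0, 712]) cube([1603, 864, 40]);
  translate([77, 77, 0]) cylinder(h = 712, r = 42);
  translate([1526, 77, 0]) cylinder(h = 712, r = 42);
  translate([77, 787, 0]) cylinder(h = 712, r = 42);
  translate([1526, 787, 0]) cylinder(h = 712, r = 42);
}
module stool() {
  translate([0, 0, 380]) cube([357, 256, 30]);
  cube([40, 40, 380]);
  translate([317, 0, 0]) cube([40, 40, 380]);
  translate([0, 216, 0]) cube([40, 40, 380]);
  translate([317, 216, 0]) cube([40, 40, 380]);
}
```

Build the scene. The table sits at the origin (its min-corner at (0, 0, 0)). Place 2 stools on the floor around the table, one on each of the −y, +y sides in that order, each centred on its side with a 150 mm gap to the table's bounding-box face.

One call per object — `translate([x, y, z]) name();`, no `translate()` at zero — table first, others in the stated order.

table();
translate([623, -406, 0]) stool();
translate([623, 1014, 0]) stool();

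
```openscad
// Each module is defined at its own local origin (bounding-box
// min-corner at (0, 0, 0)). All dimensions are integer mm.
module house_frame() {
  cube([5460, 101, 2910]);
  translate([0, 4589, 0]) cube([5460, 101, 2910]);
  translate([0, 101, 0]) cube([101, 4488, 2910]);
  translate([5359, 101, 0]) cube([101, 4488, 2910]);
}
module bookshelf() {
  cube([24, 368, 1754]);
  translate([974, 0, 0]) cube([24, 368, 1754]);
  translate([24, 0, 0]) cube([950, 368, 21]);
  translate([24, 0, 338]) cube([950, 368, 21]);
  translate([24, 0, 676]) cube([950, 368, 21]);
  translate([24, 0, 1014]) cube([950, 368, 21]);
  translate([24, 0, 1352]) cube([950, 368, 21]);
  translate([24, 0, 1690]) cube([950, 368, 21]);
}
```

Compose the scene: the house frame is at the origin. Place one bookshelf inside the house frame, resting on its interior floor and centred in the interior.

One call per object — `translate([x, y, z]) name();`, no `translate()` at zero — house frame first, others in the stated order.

house_frame();
translate([2231, 2161, 0]) bookshelf();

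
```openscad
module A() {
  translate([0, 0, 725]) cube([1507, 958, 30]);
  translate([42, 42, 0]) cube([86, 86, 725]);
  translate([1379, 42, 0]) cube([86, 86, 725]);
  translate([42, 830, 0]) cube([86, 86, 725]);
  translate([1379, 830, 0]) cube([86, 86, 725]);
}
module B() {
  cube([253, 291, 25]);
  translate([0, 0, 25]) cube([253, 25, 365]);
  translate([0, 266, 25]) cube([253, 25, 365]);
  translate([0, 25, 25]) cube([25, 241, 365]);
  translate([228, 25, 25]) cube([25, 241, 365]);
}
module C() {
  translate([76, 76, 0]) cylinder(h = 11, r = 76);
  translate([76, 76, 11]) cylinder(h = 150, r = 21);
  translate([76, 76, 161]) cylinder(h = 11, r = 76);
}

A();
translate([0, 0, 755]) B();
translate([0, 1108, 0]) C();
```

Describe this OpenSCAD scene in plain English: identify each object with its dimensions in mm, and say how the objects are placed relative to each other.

A is a table: top 1507 mm (x) × 958 mm (y), 30 mm thick, upper face at z = 755 mm, on four 86×86 mm square legs, each inset 42 mm from the nearest pair of top edges, running from z = 0 to the bottom of the top.

B is an open storage box with external size 253×291×390 mm and wall thickness 25 mm (the base is also 25 mm thick). The base covers the whole footprint; the four walls stand on the base, with the y-facing walls full-width and the x-facing walls fitting between their inner faces.

C is a spool: two coaxial disc flanges of radius 76 mm and thickness 11 mm, joined by a core cylinder of radius 21 mm and height 150 mm. The lower flange rests on z = 0 and the three cylinders share a vertical axis.

The open box is on top of the table. The spool is on the floor beside the table on its +y side.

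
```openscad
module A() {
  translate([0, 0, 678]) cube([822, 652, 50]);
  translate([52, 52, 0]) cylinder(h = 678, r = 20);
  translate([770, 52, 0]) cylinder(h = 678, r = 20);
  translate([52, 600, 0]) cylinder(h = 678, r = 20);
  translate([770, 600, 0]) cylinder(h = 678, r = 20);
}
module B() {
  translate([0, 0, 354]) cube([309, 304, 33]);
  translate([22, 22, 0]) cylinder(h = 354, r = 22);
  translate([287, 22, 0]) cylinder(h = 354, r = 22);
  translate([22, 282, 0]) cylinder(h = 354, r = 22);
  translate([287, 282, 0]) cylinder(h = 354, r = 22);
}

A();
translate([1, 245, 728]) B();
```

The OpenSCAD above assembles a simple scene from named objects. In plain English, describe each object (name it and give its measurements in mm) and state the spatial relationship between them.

A is a rectangular dining table. The top is 822×652×50 mm with its upper surface at z = 728 mm. It stands on four round legs of 40 mm diameter, each leg's bounding box inset 32 mm from the nearest pair of top edges, running from the floor to the underside of the top.

B is a simple wooden stool: a rectangular seat 309 mm (x) by 304 mm (y), 33 mm thick, top face at z = 387 mm, on four round legs, each 44 mm in diameter. The legs rest on z = 0, each leg's axis is inset half a diameter from the nearest pair of seat edges (so the leg's bounding box is flush with the corner).

The stool is on top of the table.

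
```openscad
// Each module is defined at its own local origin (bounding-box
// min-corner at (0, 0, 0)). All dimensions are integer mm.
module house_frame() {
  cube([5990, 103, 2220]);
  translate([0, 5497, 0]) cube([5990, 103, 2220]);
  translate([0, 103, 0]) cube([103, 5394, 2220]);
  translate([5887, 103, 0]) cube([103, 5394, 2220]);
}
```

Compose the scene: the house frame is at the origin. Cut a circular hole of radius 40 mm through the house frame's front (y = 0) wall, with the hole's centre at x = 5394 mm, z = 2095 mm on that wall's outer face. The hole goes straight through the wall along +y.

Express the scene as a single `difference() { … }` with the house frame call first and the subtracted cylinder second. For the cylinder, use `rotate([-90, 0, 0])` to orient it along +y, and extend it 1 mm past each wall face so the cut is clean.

difference() {
  house_frame();
  translate([5394, -1, 2095]) rotate([-90, 0, 0]) cylinder(h = 105, r = 40);
}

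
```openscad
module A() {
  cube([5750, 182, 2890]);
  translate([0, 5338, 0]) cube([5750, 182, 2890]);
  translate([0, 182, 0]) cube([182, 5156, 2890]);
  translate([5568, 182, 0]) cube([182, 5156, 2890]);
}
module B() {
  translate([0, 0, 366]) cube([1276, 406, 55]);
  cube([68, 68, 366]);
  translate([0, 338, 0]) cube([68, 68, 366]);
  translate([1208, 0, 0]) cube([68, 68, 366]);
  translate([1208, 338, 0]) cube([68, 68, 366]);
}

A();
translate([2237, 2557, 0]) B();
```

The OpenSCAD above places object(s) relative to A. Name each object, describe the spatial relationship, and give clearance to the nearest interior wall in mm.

Clearances: x = 2055, y = 2375; minimum 2055 mm.

A is a house frame. B is a bench. The bench sits inside the house frame, centred. The clearance to the nearest interior wall is 2055 mm.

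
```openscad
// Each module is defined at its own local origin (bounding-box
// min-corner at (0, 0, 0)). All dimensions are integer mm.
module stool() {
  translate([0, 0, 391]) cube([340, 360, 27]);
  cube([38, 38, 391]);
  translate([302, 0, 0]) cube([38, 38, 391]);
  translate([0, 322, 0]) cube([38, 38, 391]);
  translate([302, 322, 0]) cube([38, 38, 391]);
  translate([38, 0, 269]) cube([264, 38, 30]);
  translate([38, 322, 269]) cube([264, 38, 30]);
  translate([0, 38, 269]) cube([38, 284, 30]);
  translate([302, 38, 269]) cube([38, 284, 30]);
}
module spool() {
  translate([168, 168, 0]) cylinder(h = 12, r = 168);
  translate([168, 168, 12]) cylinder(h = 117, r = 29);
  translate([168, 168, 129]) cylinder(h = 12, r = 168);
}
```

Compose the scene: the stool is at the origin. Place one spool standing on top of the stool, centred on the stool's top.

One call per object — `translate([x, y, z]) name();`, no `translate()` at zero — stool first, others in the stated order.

stool();
translate([2, 12, 418]) spool();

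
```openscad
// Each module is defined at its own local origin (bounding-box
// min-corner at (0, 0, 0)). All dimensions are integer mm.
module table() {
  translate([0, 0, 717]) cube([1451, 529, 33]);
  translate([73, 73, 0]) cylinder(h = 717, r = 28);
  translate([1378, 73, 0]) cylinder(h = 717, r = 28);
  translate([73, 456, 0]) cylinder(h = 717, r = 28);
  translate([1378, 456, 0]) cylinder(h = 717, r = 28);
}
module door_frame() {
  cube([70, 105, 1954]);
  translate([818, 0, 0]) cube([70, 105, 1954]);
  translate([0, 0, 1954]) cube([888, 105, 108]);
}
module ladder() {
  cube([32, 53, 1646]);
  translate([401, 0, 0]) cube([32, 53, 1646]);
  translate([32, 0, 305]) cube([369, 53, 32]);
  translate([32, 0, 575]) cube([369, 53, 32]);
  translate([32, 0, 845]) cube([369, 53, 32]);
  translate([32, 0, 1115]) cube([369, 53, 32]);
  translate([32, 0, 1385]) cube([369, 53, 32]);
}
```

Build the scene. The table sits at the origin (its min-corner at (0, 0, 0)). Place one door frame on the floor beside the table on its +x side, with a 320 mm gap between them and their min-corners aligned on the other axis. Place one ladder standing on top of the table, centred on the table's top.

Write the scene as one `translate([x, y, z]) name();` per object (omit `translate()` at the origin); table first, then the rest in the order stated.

table();
translate([1771, 0, 0]) door_frame();
translate([509, 238, 750]) ladder();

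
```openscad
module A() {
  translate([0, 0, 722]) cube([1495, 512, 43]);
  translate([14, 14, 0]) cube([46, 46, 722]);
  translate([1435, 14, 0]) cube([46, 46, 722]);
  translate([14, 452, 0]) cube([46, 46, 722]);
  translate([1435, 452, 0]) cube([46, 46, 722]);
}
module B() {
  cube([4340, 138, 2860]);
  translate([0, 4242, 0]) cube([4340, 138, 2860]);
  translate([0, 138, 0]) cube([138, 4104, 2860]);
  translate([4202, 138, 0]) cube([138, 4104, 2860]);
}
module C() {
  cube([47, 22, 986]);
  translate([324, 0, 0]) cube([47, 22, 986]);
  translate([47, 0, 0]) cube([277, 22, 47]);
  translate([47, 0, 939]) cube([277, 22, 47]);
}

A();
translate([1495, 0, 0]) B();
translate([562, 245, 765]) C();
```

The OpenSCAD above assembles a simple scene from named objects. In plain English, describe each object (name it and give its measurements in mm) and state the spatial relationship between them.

A is a rectangular dining table. The top is 1495×512×43 mm with its upper surface at z = 765 mm. It stands on four 46×46 mm square legs, each inset 14 mm from the nearest pair of top edges, running from the floor to the underside of the top.

B is a box-shaped house frame (walls only): outside footprint 4340×4380 mm, wall height 2860 mm, wall thickness 138 mm. The two y-facing walls run the full x-width; the two x-facing walls fit between the inner faces of the y-facing walls.

C is a rectangular picture frame lying in the x–z plane (depth along y). The opening is 277 mm wide (x) by 892 mm tall (z), surrounded by a border 47 mm wide on all four sides. The frame is 22 mm deep and is made of two full-height vertical stiles with two horizontal rails fitted between them.

The house frame is against the table's +x side, with their −y faces flush. The picture frame is on top of the table, centred.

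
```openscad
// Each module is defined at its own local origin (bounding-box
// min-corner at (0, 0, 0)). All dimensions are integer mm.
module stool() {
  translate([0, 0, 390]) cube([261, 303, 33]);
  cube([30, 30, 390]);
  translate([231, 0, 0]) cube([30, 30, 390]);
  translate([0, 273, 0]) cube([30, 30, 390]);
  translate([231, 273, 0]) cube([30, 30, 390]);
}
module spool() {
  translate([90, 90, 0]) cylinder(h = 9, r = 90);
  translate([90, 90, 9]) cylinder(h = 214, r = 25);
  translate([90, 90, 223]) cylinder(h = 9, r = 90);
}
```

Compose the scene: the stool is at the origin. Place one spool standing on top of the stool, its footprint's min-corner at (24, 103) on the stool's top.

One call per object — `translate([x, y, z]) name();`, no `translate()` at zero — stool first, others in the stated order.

stool();
translate([24, 103, 423]) spool();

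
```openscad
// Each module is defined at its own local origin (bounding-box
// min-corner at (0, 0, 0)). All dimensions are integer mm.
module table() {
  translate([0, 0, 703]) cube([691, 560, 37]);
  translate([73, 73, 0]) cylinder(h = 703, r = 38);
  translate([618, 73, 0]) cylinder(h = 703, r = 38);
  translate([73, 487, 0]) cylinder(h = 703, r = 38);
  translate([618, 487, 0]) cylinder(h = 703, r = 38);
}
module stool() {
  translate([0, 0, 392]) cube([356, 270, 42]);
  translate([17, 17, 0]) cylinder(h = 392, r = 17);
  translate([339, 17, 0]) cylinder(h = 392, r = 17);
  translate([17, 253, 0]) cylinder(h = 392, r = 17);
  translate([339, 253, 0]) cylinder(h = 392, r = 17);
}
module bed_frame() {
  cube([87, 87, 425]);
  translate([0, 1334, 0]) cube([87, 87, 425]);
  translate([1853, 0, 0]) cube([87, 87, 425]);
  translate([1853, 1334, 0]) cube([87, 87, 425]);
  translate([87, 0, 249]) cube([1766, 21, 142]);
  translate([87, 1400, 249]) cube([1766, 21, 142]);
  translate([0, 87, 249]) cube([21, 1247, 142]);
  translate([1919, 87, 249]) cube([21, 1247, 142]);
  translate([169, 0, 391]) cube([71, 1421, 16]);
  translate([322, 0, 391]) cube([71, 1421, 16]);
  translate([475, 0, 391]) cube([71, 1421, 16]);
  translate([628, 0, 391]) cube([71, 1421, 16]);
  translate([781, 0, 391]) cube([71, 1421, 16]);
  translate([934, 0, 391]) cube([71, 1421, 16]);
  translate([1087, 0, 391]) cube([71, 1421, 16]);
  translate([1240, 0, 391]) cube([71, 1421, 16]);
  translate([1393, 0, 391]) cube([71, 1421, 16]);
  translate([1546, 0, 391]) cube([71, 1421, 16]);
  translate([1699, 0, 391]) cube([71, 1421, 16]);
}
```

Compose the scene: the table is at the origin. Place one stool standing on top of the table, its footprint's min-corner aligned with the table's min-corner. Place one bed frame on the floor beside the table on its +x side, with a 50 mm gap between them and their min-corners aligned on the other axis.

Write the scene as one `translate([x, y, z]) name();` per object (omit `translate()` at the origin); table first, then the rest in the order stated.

table();
translate([0, 0, 740]) stool();
translate([741, 0, 0]) bed_frame();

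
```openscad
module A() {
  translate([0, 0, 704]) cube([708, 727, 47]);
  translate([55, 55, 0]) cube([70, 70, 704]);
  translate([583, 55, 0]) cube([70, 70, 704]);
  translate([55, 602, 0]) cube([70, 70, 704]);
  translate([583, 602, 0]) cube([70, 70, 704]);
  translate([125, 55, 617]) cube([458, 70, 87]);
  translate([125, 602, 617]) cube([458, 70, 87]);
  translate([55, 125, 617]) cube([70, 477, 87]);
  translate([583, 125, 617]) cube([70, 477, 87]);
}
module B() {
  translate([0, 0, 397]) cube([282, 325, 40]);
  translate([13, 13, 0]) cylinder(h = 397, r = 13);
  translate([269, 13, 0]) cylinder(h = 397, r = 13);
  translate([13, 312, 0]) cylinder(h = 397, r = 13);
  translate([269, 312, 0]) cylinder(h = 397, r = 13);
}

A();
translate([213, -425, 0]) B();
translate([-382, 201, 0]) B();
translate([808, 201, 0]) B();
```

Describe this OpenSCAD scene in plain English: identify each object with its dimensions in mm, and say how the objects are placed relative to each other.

A is a rectangular dining table. The top is 708×727×47 mm with its upper surface at z = 751 mm. It stands on four 70×70 mm square legs, each inset 55 mm from the nearest pair of top edges, running from the floor to the underside of the top. Four apron rails, 70 mm thick and 87 mm tall, run between adjacent legs with their top edges flush with the underside of the top and their outer faces flush with the legs' outer faces.

B is a four-legged stool. The seat is a 282×325×40 mm slab whose top surface is at z = 437 mm; four round legs, each 26 mm in diameter, run from the floor (z = 0) to the underside of the seat, each leg's axis is inset half a diameter from the nearest pair of seat edges (so the leg's bounding box is flush with the corner).

Three stools sit around the table at the −y, −x, +x sides.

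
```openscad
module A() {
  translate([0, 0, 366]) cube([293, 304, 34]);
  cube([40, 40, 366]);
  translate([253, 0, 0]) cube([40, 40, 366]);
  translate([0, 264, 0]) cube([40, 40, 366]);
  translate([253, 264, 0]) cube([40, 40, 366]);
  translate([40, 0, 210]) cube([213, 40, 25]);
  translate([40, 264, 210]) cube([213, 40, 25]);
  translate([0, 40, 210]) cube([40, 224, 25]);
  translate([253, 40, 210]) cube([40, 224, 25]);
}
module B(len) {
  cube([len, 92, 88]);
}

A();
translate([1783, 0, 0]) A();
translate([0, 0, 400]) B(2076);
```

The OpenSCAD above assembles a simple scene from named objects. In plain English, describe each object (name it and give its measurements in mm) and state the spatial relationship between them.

A is a four-legged stool. The seat is 293×304 mm, 34 mm thick, top at z = 400 mm. It stands on four square legs, each 40×40 mm in cross-section, from z = 0 to the seat underside, each flush with a corner of the seat. Four stretchers, 40 mm wide and 25 mm tall, connect adjacent legs with their undersides at z = 210 mm, each running between the inner faces of the legs it joins and aligned with the legs' outer faces on the other axis.

B is a rectangular beam 2076 mm long (x), 92 mm deep (y), 88 mm thick (z).

The beam spans the tops of two stools placed 1490 mm apart, resting at z = 400 mm.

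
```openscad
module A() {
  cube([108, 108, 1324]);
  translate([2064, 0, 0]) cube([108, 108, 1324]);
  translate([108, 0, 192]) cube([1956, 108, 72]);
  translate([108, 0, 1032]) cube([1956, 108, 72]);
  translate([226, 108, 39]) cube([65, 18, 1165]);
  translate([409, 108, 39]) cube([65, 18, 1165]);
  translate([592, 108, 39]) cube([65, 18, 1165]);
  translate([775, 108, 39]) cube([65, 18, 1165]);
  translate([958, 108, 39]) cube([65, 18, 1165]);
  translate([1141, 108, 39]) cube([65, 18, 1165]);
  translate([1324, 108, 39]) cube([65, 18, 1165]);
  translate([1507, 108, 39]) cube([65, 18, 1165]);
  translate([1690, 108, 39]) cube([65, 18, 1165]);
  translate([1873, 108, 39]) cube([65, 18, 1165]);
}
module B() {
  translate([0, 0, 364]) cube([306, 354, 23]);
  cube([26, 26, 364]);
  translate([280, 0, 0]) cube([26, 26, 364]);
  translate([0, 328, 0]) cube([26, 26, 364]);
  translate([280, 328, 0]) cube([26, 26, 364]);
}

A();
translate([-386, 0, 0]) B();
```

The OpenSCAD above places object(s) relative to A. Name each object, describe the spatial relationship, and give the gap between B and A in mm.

A is a fence section. B is a stool. The stool is on the floor beside the fence section on its −x side. The gap between the stool and the fence section is 80 mm.

The stool's nearest face is 80 mm from the fence section's −x face.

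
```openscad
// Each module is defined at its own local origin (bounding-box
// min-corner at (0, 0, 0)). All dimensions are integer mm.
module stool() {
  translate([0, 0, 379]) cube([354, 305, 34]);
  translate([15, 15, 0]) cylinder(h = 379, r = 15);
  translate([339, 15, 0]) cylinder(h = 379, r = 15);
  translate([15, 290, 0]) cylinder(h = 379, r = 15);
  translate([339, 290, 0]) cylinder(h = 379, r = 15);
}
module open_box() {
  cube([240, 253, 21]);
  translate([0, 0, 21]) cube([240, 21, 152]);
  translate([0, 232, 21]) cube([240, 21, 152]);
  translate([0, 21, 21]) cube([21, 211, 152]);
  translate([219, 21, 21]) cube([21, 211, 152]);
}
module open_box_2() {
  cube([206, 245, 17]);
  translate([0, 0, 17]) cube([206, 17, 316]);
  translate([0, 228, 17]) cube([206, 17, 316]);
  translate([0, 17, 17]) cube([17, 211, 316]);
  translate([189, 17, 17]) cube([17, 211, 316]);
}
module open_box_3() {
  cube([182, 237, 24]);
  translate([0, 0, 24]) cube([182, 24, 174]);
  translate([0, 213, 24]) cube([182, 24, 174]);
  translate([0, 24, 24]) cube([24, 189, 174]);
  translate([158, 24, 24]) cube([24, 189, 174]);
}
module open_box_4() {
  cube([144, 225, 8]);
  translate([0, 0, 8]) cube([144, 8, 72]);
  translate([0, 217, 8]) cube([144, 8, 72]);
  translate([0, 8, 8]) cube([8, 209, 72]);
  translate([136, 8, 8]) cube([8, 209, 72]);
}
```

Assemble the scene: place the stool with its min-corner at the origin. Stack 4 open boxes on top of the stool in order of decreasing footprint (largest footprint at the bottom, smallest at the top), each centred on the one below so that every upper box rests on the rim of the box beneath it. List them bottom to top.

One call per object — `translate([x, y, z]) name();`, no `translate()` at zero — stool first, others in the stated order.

stool();
translate([57, 26, 413]) open_box();
translate([74, 30, 586]) open_box_2();
translate([86, 34, 919]) open_box_3();
translate([105, 40, 1117]) open_box_4();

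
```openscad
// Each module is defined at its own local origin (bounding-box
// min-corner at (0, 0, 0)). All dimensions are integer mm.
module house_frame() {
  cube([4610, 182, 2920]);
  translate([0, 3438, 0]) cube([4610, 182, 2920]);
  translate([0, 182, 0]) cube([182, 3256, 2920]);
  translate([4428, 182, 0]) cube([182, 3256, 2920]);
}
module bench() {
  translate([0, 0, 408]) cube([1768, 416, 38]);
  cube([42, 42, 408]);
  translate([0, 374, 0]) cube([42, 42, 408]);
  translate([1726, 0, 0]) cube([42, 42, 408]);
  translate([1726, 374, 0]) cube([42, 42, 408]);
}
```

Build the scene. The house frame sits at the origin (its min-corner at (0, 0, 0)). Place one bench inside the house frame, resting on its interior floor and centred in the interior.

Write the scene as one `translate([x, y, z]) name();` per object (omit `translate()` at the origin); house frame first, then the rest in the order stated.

house_frame();
translate([1421, 1602, 0]) bench();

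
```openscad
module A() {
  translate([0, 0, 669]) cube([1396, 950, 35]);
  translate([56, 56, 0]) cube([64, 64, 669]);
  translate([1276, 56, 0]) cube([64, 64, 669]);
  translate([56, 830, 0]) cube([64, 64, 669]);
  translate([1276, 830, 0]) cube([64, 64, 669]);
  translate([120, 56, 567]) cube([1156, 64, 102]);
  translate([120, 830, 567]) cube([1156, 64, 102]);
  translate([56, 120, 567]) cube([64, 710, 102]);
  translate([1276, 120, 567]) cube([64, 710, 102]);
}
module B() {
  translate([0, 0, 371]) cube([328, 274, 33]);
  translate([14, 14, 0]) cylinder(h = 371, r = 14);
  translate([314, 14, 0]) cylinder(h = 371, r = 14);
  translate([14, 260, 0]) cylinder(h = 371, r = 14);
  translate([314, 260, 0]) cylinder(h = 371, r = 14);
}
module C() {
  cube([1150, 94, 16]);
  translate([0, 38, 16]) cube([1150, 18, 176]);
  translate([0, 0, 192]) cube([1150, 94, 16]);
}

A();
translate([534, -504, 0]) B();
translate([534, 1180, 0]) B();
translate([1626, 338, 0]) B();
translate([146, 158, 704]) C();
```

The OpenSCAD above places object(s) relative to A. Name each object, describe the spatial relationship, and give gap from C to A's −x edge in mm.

A is a table. B is a stool. C is an I-beam. Three stools sit around the table at the −y, +y, +x sides. The I-beam is on top of the table. The gap from the I-beam to the table's −x edge is 146 mm.

The I-beam's min-x is at 146; the table's min-x is 0; gap = 146 mm.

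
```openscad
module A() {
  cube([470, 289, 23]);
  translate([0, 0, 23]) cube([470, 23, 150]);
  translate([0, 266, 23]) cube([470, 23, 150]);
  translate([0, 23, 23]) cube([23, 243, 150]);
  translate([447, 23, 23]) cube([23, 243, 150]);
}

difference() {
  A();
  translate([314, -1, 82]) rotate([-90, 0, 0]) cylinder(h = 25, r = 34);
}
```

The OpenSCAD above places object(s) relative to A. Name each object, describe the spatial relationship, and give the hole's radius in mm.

A is an open box. The open box has a circular hole through its front wall. The hole's radius is 34 mm.

The subtracted cylinder has r = 34 mm.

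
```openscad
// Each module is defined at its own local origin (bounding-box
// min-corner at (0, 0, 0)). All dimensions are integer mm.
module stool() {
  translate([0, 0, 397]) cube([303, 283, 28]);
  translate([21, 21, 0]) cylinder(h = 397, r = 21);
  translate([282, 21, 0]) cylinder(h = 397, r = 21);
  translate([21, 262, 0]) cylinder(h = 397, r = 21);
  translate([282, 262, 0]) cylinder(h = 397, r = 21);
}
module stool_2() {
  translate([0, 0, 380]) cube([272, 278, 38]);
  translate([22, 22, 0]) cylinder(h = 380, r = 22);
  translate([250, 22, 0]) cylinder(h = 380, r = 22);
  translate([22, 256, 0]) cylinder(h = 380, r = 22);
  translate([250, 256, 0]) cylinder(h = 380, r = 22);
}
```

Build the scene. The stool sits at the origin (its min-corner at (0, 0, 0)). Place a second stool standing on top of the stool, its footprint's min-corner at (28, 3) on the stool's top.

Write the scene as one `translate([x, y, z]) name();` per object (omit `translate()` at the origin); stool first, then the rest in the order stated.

stool();
translate([28, 3, 425]) stool_2();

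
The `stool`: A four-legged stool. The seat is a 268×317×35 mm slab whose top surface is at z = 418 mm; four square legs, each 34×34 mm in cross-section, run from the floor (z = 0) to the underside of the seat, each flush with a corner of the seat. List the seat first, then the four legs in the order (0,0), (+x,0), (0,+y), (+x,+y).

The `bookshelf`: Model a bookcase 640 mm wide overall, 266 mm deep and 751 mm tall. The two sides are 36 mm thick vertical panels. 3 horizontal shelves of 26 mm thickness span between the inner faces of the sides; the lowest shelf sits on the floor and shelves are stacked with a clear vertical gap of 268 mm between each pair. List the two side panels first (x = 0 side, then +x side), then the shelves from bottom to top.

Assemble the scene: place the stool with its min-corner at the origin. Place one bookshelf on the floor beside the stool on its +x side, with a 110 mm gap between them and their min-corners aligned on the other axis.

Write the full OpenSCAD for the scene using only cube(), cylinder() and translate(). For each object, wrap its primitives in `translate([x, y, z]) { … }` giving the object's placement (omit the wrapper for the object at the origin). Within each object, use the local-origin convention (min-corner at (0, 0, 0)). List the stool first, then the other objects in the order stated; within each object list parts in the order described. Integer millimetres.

translate([0, 0, 383]) cube([268, 317, 35]);
cube([34, 34, 383]);
translate([234, 0, 0]) cube([34, 34, 383]);
translate([0, 283, 0]) cube([34, 34, 383]);
translate([234, 283, 0]) cube([34, 34, 383]);
translate([378, 0, 0]) {
  cube([36, 266, 751]);
  translate([604, 0, 0]) cube([36, 266, 751]);
  translate([36, 0, 0]) cube([568, 266, 26]);
  translate([36, 0, 294]) cube([568, 266, 26]);
  translate([36, 0, 588]) cube([568, 266, 26]);
}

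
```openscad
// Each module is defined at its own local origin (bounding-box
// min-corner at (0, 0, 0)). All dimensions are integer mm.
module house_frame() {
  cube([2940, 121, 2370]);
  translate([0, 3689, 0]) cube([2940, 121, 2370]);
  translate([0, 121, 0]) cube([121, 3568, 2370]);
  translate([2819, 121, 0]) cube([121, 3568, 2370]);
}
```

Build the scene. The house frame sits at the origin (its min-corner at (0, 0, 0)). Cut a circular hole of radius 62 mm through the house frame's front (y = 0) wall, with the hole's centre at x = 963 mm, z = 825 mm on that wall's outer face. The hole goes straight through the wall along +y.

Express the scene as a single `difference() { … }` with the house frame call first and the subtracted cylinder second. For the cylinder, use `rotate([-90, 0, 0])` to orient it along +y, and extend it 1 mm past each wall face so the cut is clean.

difference() {
  house_frame();
  translate([963, -1, 825]) rotate([-90, 0, 0]) cylinder(h = 123, r = 62);
}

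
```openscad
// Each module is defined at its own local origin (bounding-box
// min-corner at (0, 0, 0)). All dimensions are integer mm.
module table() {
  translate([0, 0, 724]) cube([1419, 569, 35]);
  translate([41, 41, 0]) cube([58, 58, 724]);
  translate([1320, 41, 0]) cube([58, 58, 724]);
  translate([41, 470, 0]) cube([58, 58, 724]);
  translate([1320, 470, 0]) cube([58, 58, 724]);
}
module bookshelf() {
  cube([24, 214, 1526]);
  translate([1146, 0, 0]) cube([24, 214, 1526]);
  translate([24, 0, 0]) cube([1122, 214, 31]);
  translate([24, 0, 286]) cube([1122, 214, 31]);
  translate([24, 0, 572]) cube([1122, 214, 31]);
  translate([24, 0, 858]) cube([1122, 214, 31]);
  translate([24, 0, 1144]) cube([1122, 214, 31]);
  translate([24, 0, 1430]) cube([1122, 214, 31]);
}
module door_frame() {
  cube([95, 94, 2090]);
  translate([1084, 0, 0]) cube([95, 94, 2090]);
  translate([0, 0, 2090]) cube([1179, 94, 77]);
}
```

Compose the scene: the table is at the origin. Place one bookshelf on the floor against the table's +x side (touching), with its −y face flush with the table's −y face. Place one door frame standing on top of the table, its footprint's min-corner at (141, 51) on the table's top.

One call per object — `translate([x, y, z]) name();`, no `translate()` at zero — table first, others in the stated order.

table();
translate([1419, 0, 0]) bookshelf();
translate([141, 51, 759]) door_frame();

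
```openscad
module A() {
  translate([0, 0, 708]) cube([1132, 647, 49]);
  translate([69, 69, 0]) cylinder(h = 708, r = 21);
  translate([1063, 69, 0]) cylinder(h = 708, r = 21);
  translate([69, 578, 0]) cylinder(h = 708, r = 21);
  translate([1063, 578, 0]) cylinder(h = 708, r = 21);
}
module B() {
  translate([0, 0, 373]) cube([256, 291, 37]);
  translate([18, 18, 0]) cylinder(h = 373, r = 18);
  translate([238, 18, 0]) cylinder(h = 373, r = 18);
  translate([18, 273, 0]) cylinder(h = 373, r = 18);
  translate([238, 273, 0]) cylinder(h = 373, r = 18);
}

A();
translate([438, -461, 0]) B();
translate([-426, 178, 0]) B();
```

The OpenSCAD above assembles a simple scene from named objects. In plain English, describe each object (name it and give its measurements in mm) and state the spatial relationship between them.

A is a table: top 1132 mm (x) × 647 mm (y), 49 mm thick, upper face at z = 757 mm, on four round legs of 42 mm diameter, each leg's bounding box inset 48 mm from the nearest pair of top edges, running from z = 0 to the bottom of the top.

B is a four-legged stool. The seat is a 256×291×37 mm slab whose top surface is at z = 410 mm; four round legs, each 36 mm in diameter, run from the floor (z = 0) to the underside of the seat, each leg's axis is inset half a diameter from the nearest pair of seat edges (so the leg's bounding box is flush with the corner).

Two stools sit around the table at the −y, −x sides.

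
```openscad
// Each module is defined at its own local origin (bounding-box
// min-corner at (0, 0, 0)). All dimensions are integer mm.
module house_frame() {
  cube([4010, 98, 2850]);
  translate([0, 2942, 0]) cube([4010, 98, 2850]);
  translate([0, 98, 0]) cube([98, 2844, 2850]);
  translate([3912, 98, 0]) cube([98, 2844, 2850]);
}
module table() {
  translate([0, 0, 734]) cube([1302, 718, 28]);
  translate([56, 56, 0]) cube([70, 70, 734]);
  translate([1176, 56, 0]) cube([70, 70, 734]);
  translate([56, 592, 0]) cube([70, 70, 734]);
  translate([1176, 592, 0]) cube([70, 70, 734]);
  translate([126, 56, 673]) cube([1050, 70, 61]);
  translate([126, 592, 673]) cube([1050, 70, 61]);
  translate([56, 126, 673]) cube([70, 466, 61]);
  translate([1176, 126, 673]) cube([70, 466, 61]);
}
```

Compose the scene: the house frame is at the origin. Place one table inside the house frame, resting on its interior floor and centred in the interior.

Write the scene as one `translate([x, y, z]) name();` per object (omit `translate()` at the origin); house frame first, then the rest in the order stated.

house_frame();
translate([1354, 1161, 0]) table();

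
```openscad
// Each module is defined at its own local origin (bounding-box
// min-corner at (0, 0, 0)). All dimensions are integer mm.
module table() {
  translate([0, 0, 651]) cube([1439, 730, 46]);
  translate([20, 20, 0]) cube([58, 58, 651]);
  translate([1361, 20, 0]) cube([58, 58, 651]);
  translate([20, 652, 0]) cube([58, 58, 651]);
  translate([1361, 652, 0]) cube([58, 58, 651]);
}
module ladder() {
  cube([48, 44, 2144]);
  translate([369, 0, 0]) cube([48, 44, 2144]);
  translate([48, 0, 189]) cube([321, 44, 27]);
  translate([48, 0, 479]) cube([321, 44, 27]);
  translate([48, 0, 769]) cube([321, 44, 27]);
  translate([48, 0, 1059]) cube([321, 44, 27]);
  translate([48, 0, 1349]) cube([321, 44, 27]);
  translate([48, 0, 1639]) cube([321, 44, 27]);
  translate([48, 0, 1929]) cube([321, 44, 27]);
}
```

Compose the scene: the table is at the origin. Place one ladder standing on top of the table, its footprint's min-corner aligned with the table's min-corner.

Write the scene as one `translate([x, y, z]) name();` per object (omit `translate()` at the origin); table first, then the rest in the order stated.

table();
translate([0, 0, 697]) ladder();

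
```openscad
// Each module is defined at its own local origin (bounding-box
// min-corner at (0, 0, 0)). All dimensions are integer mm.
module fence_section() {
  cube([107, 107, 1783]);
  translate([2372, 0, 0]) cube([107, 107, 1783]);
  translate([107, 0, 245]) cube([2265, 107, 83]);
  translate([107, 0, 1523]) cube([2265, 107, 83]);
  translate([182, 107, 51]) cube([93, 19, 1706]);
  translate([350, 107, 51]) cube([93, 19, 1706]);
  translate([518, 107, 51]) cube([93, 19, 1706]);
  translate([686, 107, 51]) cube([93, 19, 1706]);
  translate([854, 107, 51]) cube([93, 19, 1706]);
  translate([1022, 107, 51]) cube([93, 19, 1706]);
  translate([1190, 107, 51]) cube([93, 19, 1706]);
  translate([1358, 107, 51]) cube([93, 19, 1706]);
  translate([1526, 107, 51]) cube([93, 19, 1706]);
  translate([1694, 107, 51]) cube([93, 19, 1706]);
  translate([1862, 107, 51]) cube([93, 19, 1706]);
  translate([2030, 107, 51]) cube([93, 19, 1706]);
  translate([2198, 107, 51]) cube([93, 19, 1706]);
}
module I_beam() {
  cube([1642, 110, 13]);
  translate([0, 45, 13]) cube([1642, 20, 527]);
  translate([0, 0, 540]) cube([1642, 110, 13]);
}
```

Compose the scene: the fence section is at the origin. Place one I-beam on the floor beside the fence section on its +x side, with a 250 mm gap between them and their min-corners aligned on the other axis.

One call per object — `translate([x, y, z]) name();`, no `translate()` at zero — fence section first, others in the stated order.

fence_section();
translate([2729, 0, 0]) I_beam();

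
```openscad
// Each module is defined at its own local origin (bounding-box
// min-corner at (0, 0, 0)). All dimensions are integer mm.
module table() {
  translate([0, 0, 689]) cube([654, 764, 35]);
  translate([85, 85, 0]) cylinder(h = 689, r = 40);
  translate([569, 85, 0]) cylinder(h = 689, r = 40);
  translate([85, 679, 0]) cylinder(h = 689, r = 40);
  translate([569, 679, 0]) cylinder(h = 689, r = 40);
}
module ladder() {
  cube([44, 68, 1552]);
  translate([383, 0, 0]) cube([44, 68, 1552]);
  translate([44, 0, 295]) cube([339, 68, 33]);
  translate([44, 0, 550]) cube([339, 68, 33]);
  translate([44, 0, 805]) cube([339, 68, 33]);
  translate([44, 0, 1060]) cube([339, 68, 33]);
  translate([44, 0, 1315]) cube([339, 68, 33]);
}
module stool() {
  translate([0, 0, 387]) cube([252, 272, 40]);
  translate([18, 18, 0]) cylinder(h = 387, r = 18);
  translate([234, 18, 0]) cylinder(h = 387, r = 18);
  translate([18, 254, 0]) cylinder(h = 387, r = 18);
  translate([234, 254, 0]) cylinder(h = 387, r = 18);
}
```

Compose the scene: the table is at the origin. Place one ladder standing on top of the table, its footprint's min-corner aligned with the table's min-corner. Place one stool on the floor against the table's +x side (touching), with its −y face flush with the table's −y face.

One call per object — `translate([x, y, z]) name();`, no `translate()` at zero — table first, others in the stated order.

table();
translate([0, 0, 724]) ladder();
translate([654, 0, 0]) stool();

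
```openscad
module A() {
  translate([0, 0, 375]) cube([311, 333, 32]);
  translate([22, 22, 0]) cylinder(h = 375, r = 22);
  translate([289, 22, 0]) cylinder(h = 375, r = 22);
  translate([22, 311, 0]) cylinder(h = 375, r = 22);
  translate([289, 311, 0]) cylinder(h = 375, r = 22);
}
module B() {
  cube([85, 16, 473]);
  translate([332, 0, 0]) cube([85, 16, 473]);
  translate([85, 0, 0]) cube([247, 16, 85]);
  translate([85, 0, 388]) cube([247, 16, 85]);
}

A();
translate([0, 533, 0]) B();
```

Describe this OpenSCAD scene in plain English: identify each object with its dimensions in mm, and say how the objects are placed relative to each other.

A is a simple wooden stool: a rectangular seat 311 mm (x) by 333 mm (y), 32 mm thick, top face at z = 407 mm, on four round legs, each 44 mm in diameter. The legs rest on z = 0, each leg's axis is inset half a diameter from the nearest pair of seat edges (so the leg's bounding box is flush with the corner).

B is a rectangular picture frame lying in the x–z plane (depth along y). The opening is 247 mm wide (x) by 303 mm tall (z), surrounded by a border 85 mm wide on all four sides. The frame is 16 mm deep and is made of two full-height vertical stiles with two horizontal rails fitted between them.

The picture frame is on the floor beside the stool on its +y side.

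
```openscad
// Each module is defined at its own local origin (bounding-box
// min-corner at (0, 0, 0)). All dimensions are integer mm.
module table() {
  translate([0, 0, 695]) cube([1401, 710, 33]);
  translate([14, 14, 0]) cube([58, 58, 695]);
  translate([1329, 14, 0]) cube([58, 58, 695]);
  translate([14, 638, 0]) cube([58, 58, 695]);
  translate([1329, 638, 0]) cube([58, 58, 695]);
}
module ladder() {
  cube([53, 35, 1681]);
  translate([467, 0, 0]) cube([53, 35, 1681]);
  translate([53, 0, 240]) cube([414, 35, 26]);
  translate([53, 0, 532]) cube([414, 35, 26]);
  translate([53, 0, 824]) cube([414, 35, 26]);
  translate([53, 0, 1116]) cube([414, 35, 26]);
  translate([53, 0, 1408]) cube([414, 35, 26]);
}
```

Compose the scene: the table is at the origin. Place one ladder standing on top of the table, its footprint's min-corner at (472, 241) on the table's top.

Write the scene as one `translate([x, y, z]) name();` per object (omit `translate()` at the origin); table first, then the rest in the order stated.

table();
translate([472, 241, 728]) ladder();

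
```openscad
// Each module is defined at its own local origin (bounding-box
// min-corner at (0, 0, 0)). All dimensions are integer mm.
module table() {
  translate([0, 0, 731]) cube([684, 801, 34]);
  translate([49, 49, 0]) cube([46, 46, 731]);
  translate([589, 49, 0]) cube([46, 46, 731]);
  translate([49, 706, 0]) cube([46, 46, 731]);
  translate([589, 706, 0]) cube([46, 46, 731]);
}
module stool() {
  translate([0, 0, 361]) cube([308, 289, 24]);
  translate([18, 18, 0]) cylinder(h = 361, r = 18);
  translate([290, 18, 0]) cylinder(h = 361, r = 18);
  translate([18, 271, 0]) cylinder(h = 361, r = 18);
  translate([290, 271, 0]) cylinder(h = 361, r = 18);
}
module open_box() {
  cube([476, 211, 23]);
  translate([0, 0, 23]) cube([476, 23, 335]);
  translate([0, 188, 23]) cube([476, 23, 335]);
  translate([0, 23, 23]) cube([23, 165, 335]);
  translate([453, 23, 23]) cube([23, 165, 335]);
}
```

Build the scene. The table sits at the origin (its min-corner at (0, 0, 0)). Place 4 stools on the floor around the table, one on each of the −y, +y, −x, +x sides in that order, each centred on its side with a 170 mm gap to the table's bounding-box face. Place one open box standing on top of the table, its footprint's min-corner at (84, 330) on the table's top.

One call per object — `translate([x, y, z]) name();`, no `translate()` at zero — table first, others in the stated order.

table();
translate([188, -459, 0]) stool();
translate([188, 971, 0]) stool();
translate([-478, 256, 0]) stool();
translate([854, 256, 0]) stool();
translate([84, 330, 765]) open_box();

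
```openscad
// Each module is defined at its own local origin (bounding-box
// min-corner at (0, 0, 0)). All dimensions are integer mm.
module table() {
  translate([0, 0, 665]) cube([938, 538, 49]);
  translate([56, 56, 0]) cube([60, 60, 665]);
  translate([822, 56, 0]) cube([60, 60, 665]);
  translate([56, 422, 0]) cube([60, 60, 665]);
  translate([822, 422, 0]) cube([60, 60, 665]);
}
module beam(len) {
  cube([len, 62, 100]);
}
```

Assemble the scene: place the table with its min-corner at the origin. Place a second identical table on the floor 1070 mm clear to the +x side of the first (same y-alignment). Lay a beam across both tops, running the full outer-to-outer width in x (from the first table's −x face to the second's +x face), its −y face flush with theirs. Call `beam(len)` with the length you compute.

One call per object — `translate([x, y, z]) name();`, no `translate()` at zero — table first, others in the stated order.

table();
translate([2008, 0, 0]) table();
translate([0, 0, 714]) beam(2946);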